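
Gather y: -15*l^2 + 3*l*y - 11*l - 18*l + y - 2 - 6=-15*l^2 - 29*l + y*(3*l + 1) - 8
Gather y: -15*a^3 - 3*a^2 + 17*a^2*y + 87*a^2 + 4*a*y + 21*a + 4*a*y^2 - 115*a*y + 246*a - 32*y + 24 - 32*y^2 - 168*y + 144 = -15*a^3 + 84*a^2 + 267*a + y^2*(4*a - 32) + y*(17*a^2 - 111*a - 200) + 168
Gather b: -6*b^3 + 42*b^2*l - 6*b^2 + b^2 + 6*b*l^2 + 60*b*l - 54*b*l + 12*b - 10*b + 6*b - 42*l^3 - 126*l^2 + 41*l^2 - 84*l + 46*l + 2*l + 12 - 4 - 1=-6*b^3 + b^2*(42*l - 5) + b*(6*l^2 + 6*l + 8) - 42*l^3 - 85*l^2 - 36*l + 7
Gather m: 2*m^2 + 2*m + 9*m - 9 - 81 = 2*m^2 + 11*m - 90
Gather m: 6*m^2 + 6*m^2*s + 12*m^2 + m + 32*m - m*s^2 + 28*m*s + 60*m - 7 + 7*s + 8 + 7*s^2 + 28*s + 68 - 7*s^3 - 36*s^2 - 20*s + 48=m^2*(6*s + 18) + m*(-s^2 + 28*s + 93) - 7*s^3 - 29*s^2 + 15*s + 117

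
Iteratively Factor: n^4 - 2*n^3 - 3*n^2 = (n - 3)*(n^3 + n^2) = n*(n - 3)*(n^2 + n) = n^2*(n - 3)*(n + 1)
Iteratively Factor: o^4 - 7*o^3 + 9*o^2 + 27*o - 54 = (o - 3)*(o^3 - 4*o^2 - 3*o + 18) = (o - 3)*(o + 2)*(o^2 - 6*o + 9) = (o - 3)^2*(o + 2)*(o - 3)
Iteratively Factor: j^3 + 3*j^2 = (j + 3)*(j^2) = j*(j + 3)*(j)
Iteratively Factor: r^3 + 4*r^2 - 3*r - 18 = (r + 3)*(r^2 + r - 6) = (r + 3)^2*(r - 2)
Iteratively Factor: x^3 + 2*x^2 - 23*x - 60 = (x + 4)*(x^2 - 2*x - 15) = (x + 3)*(x + 4)*(x - 5)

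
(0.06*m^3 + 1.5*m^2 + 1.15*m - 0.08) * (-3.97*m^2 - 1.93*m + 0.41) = -0.2382*m^5 - 6.0708*m^4 - 7.4359*m^3 - 1.2869*m^2 + 0.6259*m - 0.0328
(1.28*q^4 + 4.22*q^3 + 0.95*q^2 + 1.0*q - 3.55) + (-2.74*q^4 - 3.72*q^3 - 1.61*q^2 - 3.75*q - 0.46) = -1.46*q^4 + 0.5*q^3 - 0.66*q^2 - 2.75*q - 4.01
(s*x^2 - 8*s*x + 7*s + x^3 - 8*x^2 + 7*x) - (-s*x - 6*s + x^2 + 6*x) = s*x^2 - 7*s*x + 13*s + x^3 - 9*x^2 + x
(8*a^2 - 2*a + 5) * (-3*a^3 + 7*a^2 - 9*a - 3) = -24*a^5 + 62*a^4 - 101*a^3 + 29*a^2 - 39*a - 15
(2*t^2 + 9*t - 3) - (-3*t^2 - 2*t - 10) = 5*t^2 + 11*t + 7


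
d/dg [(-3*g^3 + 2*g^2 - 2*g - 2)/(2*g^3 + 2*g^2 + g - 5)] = (-10*g^4 + 2*g^3 + 63*g^2 - 12*g + 12)/(4*g^6 + 8*g^5 + 8*g^4 - 16*g^3 - 19*g^2 - 10*g + 25)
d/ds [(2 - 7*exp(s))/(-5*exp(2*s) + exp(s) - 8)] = (-(7*exp(s) - 2)*(10*exp(s) - 1) + 35*exp(2*s) - 7*exp(s) + 56)*exp(s)/(5*exp(2*s) - exp(s) + 8)^2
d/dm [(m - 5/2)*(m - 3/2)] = 2*m - 4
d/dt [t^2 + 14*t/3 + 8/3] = 2*t + 14/3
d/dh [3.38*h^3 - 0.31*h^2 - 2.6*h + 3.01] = 10.14*h^2 - 0.62*h - 2.6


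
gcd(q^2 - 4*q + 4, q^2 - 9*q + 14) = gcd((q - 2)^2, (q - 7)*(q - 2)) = q - 2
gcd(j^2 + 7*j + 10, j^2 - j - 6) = j + 2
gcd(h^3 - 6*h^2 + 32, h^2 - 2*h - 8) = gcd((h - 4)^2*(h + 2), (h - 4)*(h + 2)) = h^2 - 2*h - 8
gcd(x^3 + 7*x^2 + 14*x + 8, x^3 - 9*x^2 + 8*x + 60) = x + 2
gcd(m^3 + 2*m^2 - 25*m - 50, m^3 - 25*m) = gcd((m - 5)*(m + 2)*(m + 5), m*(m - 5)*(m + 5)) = m^2 - 25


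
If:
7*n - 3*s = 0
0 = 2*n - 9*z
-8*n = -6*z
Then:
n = 0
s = 0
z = 0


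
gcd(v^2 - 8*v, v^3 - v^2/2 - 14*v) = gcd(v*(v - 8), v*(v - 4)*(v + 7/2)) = v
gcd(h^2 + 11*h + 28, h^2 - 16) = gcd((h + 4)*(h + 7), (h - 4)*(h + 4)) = h + 4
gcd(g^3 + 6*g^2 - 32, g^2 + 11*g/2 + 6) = g + 4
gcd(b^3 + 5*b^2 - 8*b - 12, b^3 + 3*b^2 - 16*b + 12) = b^2 + 4*b - 12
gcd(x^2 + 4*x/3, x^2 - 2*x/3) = x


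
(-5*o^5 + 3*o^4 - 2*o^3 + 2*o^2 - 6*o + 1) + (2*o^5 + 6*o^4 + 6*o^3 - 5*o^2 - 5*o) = -3*o^5 + 9*o^4 + 4*o^3 - 3*o^2 - 11*o + 1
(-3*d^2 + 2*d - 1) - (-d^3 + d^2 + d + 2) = d^3 - 4*d^2 + d - 3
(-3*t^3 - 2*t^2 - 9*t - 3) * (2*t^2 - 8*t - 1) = -6*t^5 + 20*t^4 + t^3 + 68*t^2 + 33*t + 3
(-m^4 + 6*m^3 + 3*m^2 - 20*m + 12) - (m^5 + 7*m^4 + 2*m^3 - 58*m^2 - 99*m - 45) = -m^5 - 8*m^4 + 4*m^3 + 61*m^2 + 79*m + 57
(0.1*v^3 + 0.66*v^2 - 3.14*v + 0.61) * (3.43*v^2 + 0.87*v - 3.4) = 0.343*v^5 + 2.3508*v^4 - 10.536*v^3 - 2.8835*v^2 + 11.2067*v - 2.074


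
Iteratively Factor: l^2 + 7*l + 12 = (l + 4)*(l + 3)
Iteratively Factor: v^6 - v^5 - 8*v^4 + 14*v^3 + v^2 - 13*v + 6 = (v + 3)*(v^5 - 4*v^4 + 4*v^3 + 2*v^2 - 5*v + 2) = (v - 1)*(v + 3)*(v^4 - 3*v^3 + v^2 + 3*v - 2) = (v - 1)^2*(v + 3)*(v^3 - 2*v^2 - v + 2) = (v - 2)*(v - 1)^2*(v + 3)*(v^2 - 1) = (v - 2)*(v - 1)^2*(v + 1)*(v + 3)*(v - 1)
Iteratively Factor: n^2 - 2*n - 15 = (n - 5)*(n + 3)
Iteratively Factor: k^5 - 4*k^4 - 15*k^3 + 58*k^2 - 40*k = (k - 5)*(k^4 + k^3 - 10*k^2 + 8*k) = (k - 5)*(k + 4)*(k^3 - 3*k^2 + 2*k) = (k - 5)*(k - 1)*(k + 4)*(k^2 - 2*k) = (k - 5)*(k - 2)*(k - 1)*(k + 4)*(k)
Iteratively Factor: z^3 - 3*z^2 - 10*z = (z + 2)*(z^2 - 5*z) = (z - 5)*(z + 2)*(z)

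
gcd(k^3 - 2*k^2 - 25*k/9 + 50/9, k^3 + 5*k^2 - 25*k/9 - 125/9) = k^2 - 25/9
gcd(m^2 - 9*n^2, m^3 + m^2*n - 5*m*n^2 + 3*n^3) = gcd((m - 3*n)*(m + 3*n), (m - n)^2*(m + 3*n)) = m + 3*n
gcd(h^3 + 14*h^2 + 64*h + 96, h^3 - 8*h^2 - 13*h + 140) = h + 4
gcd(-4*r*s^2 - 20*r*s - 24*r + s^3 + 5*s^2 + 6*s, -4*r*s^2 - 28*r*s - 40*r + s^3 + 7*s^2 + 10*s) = 4*r*s + 8*r - s^2 - 2*s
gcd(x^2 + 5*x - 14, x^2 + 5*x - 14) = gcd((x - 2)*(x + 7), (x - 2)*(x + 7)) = x^2 + 5*x - 14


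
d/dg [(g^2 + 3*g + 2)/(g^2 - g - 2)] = -4/(g^2 - 4*g + 4)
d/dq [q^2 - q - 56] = 2*q - 1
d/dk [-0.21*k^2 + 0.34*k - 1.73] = 0.34 - 0.42*k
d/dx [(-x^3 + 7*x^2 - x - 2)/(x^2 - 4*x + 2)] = (-x^4 + 8*x^3 - 33*x^2 + 32*x - 10)/(x^4 - 8*x^3 + 20*x^2 - 16*x + 4)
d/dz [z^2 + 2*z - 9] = 2*z + 2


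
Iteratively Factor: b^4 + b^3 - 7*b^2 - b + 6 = (b - 2)*(b^3 + 3*b^2 - b - 3) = (b - 2)*(b + 1)*(b^2 + 2*b - 3) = (b - 2)*(b + 1)*(b + 3)*(b - 1)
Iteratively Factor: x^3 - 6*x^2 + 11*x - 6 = (x - 3)*(x^2 - 3*x + 2) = (x - 3)*(x - 2)*(x - 1)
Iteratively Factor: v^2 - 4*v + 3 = (v - 1)*(v - 3)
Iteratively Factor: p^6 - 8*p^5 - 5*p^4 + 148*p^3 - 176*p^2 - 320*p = (p + 4)*(p^5 - 12*p^4 + 43*p^3 - 24*p^2 - 80*p) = (p - 4)*(p + 4)*(p^4 - 8*p^3 + 11*p^2 + 20*p) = p*(p - 4)*(p + 4)*(p^3 - 8*p^2 + 11*p + 20) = p*(p - 4)^2*(p + 4)*(p^2 - 4*p - 5) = p*(p - 5)*(p - 4)^2*(p + 4)*(p + 1)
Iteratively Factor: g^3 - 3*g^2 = (g)*(g^2 - 3*g) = g^2*(g - 3)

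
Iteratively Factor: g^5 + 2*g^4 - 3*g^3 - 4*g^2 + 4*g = (g + 2)*(g^4 - 3*g^2 + 2*g) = (g + 2)^2*(g^3 - 2*g^2 + g) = g*(g + 2)^2*(g^2 - 2*g + 1) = g*(g - 1)*(g + 2)^2*(g - 1)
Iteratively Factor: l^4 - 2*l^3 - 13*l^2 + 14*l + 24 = (l + 3)*(l^3 - 5*l^2 + 2*l + 8) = (l - 2)*(l + 3)*(l^2 - 3*l - 4) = (l - 2)*(l + 1)*(l + 3)*(l - 4)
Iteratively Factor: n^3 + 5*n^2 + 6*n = (n + 2)*(n^2 + 3*n) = (n + 2)*(n + 3)*(n)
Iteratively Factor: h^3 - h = (h + 1)*(h^2 - h) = h*(h + 1)*(h - 1)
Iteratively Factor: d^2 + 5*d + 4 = (d + 4)*(d + 1)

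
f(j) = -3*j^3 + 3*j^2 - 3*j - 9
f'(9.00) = -678.00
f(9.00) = -1980.00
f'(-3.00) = -102.00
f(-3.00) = 108.00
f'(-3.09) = -107.47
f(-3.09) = 117.43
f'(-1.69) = -38.84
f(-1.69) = 19.12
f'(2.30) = -36.81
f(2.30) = -36.53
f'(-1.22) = -23.72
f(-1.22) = 4.57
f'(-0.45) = -7.52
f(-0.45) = -6.77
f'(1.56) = -15.54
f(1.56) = -17.77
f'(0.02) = -2.88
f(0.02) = -9.06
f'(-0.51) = -8.40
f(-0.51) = -6.29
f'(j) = -9*j^2 + 6*j - 3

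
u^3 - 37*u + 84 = (u - 4)*(u - 3)*(u + 7)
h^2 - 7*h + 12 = (h - 4)*(h - 3)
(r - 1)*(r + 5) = r^2 + 4*r - 5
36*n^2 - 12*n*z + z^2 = (-6*n + z)^2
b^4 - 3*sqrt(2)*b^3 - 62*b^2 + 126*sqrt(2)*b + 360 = (b - 6*sqrt(2))*(b - 3*sqrt(2))*(b + sqrt(2))*(b + 5*sqrt(2))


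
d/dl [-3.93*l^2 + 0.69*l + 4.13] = 0.69 - 7.86*l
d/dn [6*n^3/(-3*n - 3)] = n^2*(-4*n - 6)/(n + 1)^2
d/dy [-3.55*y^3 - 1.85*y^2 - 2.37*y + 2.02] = -10.65*y^2 - 3.7*y - 2.37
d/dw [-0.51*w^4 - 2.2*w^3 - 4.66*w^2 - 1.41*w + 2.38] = -2.04*w^3 - 6.6*w^2 - 9.32*w - 1.41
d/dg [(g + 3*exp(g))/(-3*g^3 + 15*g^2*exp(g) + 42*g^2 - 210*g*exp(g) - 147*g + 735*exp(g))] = (-(g + 3*exp(g))*(5*g^2*exp(g) - 3*g^2 - 60*g*exp(g) + 28*g + 175*exp(g) - 49) + (-3*exp(g) - 1)*(g^3 - 5*g^2*exp(g) - 14*g^2 + 70*g*exp(g) + 49*g - 245*exp(g)))/(3*(g^3 - 5*g^2*exp(g) - 14*g^2 + 70*g*exp(g) + 49*g - 245*exp(g))^2)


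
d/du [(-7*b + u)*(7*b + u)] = 2*u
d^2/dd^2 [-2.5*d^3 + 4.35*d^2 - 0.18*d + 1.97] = 8.7 - 15.0*d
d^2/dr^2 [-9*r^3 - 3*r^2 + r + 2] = -54*r - 6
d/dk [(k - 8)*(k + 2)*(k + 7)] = 3*k^2 + 2*k - 58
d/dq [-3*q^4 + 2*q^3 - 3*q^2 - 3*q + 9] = -12*q^3 + 6*q^2 - 6*q - 3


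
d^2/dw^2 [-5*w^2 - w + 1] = -10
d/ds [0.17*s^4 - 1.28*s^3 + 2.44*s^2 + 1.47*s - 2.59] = 0.68*s^3 - 3.84*s^2 + 4.88*s + 1.47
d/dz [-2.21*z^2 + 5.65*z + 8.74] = 5.65 - 4.42*z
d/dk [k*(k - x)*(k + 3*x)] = 3*k^2 + 4*k*x - 3*x^2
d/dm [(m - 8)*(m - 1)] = 2*m - 9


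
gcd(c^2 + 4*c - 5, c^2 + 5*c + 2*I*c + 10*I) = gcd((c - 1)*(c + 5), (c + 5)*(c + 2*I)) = c + 5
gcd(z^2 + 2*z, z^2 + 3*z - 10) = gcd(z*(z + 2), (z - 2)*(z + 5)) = 1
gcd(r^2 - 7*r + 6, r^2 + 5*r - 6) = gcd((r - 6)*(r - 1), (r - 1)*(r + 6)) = r - 1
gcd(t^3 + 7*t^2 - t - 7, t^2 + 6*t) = 1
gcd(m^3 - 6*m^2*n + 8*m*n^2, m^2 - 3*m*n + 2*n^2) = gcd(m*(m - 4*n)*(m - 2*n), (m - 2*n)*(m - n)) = m - 2*n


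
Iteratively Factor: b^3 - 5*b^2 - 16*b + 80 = (b - 4)*(b^2 - b - 20) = (b - 5)*(b - 4)*(b + 4)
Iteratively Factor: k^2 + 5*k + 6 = (k + 2)*(k + 3)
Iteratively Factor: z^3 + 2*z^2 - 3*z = (z - 1)*(z^2 + 3*z) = (z - 1)*(z + 3)*(z)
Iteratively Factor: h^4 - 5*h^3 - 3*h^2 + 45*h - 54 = (h - 3)*(h^3 - 2*h^2 - 9*h + 18) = (h - 3)*(h - 2)*(h^2 - 9) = (h - 3)^2*(h - 2)*(h + 3)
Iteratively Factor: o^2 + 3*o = (o)*(o + 3)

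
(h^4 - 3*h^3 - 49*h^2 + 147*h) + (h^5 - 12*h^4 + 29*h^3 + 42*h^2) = h^5 - 11*h^4 + 26*h^3 - 7*h^2 + 147*h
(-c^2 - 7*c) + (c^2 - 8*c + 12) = 12 - 15*c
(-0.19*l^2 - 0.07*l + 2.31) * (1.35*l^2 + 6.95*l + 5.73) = -0.2565*l^4 - 1.415*l^3 + 1.5433*l^2 + 15.6534*l + 13.2363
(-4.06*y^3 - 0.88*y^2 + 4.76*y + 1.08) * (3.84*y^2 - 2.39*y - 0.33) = -15.5904*y^5 + 6.3242*y^4 + 21.7214*y^3 - 6.9388*y^2 - 4.152*y - 0.3564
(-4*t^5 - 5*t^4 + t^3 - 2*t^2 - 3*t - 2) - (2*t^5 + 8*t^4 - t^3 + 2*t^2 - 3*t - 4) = -6*t^5 - 13*t^4 + 2*t^3 - 4*t^2 + 2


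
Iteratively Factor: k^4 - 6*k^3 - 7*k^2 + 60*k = (k + 3)*(k^3 - 9*k^2 + 20*k) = k*(k + 3)*(k^2 - 9*k + 20) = k*(k - 4)*(k + 3)*(k - 5)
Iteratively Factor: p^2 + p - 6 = (p + 3)*(p - 2)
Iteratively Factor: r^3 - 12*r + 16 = (r - 2)*(r^2 + 2*r - 8) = (r - 2)*(r + 4)*(r - 2)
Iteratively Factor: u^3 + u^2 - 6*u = (u - 2)*(u^2 + 3*u) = (u - 2)*(u + 3)*(u)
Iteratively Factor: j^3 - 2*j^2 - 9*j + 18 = (j - 2)*(j^2 - 9) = (j - 3)*(j - 2)*(j + 3)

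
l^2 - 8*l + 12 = (l - 6)*(l - 2)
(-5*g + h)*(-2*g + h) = 10*g^2 - 7*g*h + h^2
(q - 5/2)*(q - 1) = q^2 - 7*q/2 + 5/2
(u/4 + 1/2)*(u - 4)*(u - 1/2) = u^3/4 - 5*u^2/8 - 7*u/4 + 1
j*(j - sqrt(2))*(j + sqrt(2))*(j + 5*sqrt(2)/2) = j^4 + 5*sqrt(2)*j^3/2 - 2*j^2 - 5*sqrt(2)*j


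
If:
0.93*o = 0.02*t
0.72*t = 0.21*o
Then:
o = 0.00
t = 0.00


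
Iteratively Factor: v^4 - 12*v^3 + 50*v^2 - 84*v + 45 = (v - 1)*(v^3 - 11*v^2 + 39*v - 45) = (v - 3)*(v - 1)*(v^2 - 8*v + 15) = (v - 5)*(v - 3)*(v - 1)*(v - 3)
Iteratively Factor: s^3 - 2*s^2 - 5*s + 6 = (s - 1)*(s^2 - s - 6) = (s - 3)*(s - 1)*(s + 2)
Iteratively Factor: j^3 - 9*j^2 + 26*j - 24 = (j - 3)*(j^2 - 6*j + 8) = (j - 3)*(j - 2)*(j - 4)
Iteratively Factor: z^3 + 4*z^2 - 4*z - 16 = (z + 4)*(z^2 - 4) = (z + 2)*(z + 4)*(z - 2)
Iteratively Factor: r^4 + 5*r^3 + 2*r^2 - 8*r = (r - 1)*(r^3 + 6*r^2 + 8*r) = (r - 1)*(r + 4)*(r^2 + 2*r) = r*(r - 1)*(r + 4)*(r + 2)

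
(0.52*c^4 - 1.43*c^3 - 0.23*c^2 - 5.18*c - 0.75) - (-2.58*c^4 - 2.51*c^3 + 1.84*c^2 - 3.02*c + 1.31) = 3.1*c^4 + 1.08*c^3 - 2.07*c^2 - 2.16*c - 2.06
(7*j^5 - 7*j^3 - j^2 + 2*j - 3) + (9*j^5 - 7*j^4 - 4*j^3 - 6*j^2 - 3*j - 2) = 16*j^5 - 7*j^4 - 11*j^3 - 7*j^2 - j - 5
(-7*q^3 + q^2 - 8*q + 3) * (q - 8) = -7*q^4 + 57*q^3 - 16*q^2 + 67*q - 24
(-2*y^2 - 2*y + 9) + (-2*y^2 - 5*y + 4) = -4*y^2 - 7*y + 13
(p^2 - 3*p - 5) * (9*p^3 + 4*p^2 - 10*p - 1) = 9*p^5 - 23*p^4 - 67*p^3 + 9*p^2 + 53*p + 5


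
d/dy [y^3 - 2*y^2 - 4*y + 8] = 3*y^2 - 4*y - 4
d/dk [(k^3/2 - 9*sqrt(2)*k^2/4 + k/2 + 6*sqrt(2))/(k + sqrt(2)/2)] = (4*k^3 - 6*sqrt(2)*k^2 - 18*k - 23*sqrt(2))/(2*(2*k^2 + 2*sqrt(2)*k + 1))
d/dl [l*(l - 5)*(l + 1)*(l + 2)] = 4*l^3 - 6*l^2 - 26*l - 10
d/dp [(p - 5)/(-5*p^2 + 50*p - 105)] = (-p^2 + 10*p + 2*(p - 5)^2 - 21)/(5*(p^2 - 10*p + 21)^2)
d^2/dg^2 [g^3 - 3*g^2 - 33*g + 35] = 6*g - 6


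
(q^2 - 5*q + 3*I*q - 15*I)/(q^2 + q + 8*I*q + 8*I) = (q^2 + q*(-5 + 3*I) - 15*I)/(q^2 + q*(1 + 8*I) + 8*I)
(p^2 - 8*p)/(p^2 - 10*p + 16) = p/(p - 2)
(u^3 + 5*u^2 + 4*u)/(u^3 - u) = (u + 4)/(u - 1)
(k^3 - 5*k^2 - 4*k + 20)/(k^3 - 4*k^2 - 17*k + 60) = (k^2 - 4)/(k^2 + k - 12)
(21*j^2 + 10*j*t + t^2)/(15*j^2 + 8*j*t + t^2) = (7*j + t)/(5*j + t)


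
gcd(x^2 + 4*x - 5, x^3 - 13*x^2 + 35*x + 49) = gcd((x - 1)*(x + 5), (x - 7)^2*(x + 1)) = 1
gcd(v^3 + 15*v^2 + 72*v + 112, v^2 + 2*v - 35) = v + 7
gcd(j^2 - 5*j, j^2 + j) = j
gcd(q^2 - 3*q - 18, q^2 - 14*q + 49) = 1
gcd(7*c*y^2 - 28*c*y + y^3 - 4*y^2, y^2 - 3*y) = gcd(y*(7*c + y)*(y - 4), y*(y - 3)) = y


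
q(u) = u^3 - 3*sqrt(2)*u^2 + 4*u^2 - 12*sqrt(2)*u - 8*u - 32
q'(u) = 3*u^2 - 6*sqrt(2)*u + 8*u - 12*sqrt(2) - 8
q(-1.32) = -1.76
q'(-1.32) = -19.10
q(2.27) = -78.24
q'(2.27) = -10.61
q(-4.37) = -10.97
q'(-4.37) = 34.44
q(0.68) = -48.78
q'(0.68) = -23.91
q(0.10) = -34.50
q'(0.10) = -24.99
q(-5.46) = -65.67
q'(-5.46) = 67.11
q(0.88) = -53.48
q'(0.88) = -23.07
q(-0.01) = -31.75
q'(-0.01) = -24.97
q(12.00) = 1361.41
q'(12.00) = 401.21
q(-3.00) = 13.73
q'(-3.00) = 3.49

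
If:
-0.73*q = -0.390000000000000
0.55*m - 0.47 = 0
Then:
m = 0.85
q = 0.53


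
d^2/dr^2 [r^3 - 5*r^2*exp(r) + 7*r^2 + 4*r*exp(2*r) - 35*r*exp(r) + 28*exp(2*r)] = -5*r^2*exp(r) + 16*r*exp(2*r) - 55*r*exp(r) + 6*r + 128*exp(2*r) - 80*exp(r) + 14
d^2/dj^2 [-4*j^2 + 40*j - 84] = -8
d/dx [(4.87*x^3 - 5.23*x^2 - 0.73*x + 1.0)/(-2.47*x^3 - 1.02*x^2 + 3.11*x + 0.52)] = (-17.8855*x^4 + 26.6852*x^3 - 2.0027*x^2 - 3.3992*x - 3.4896)/(6.1009*x^6 + 5.0388*x^5 - 14.323*x^4 - 8.9132*x^3 + 8.6113*x^2 + 3.2344*x + 0.2704)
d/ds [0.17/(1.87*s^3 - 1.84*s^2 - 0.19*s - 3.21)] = (-0.9537*s^2 + 0.6256*s + 0.0323)/(-1.87*s^3 + 1.84*s^2 + 0.19*s + 3.21)^2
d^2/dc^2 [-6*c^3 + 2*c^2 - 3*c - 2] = 4 - 36*c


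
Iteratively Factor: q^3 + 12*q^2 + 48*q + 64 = (q + 4)*(q^2 + 8*q + 16) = (q + 4)^2*(q + 4)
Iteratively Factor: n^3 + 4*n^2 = (n)*(n^2 + 4*n) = n*(n + 4)*(n)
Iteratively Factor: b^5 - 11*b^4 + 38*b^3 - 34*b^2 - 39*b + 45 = (b - 1)*(b^4 - 10*b^3 + 28*b^2 - 6*b - 45) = (b - 3)*(b - 1)*(b^3 - 7*b^2 + 7*b + 15) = (b - 3)^2*(b - 1)*(b^2 - 4*b - 5) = (b - 3)^2*(b - 1)*(b + 1)*(b - 5)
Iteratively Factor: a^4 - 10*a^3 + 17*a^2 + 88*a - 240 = (a - 5)*(a^3 - 5*a^2 - 8*a + 48) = (a - 5)*(a - 4)*(a^2 - a - 12) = (a - 5)*(a - 4)*(a + 3)*(a - 4)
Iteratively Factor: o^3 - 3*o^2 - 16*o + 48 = (o - 4)*(o^2 + o - 12) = (o - 4)*(o - 3)*(o + 4)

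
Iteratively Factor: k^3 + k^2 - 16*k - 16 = (k + 4)*(k^2 - 3*k - 4) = (k - 4)*(k + 4)*(k + 1)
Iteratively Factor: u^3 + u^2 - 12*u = (u)*(u^2 + u - 12) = u*(u - 3)*(u + 4)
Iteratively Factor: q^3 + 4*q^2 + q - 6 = (q - 1)*(q^2 + 5*q + 6) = (q - 1)*(q + 2)*(q + 3)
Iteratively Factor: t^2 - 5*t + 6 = (t - 3)*(t - 2)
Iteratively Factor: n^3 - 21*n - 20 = (n - 5)*(n^2 + 5*n + 4) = (n - 5)*(n + 4)*(n + 1)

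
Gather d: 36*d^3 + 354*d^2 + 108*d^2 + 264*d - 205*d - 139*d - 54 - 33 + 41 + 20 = 36*d^3 + 462*d^2 - 80*d - 26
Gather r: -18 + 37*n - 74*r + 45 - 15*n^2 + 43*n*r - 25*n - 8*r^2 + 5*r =-15*n^2 + 12*n - 8*r^2 + r*(43*n - 69) + 27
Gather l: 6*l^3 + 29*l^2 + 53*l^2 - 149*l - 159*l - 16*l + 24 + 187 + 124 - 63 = 6*l^3 + 82*l^2 - 324*l + 272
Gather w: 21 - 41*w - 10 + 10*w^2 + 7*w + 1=10*w^2 - 34*w + 12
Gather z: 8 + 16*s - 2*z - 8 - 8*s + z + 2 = 8*s - z + 2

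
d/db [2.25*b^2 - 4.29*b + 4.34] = 4.5*b - 4.29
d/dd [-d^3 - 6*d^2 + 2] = 3*d*(-d - 4)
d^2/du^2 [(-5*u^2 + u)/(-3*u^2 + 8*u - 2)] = 2*(111*u^3 - 90*u^2 + 18*u + 4)/(27*u^6 - 216*u^5 + 630*u^4 - 800*u^3 + 420*u^2 - 96*u + 8)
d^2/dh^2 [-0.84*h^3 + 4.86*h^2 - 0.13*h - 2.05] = 9.72 - 5.04*h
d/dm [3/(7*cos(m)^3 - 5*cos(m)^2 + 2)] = 3*(21*cos(m) - 10)*sin(m)*cos(m)/(7*cos(m)^3 - 5*cos(m)^2 + 2)^2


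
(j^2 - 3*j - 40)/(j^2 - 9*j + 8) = (j + 5)/(j - 1)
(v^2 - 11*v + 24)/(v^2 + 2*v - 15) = (v - 8)/(v + 5)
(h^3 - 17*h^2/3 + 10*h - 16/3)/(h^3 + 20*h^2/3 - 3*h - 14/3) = (3*h^2 - 14*h + 16)/(3*h^2 + 23*h + 14)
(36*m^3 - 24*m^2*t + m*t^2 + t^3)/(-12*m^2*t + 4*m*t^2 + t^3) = (-3*m + t)/t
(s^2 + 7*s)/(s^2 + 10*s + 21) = s/(s + 3)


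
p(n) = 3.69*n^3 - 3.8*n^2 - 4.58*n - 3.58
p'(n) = 11.07*n^2 - 7.6*n - 4.58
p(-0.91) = -5.34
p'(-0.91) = 11.50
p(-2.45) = -69.43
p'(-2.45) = 80.49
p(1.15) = -8.26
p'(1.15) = 1.32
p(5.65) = 514.77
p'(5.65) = 305.86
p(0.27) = -5.02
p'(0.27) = -5.82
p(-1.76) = -27.41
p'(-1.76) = 43.09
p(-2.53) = -76.07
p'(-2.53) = 85.51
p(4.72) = 278.16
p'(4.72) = 206.17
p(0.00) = -3.58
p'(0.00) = -4.58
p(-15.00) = -13243.63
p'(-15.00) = 2600.17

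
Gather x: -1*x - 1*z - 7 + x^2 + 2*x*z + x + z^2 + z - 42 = x^2 + 2*x*z + z^2 - 49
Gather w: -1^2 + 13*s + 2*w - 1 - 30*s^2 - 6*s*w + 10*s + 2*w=-30*s^2 + 23*s + w*(4 - 6*s) - 2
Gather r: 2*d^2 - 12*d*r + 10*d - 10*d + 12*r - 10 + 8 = 2*d^2 + r*(12 - 12*d) - 2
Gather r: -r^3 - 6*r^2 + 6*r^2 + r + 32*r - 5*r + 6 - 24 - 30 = -r^3 + 28*r - 48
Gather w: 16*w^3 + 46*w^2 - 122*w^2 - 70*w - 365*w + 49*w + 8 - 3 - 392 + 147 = 16*w^3 - 76*w^2 - 386*w - 240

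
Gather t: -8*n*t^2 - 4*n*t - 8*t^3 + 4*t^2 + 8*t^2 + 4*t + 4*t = -8*t^3 + t^2*(12 - 8*n) + t*(8 - 4*n)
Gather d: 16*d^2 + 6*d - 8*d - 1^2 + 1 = 16*d^2 - 2*d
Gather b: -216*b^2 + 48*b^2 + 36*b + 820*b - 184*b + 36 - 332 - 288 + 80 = -168*b^2 + 672*b - 504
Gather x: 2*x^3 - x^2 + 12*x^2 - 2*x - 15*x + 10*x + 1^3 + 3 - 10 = 2*x^3 + 11*x^2 - 7*x - 6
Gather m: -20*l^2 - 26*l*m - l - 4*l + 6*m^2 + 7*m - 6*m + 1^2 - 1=-20*l^2 - 5*l + 6*m^2 + m*(1 - 26*l)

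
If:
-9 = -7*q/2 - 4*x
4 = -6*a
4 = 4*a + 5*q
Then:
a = -2/3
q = 4/3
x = 13/12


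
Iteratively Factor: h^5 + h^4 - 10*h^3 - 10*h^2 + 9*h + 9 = (h + 1)*(h^4 - 10*h^2 + 9) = (h - 1)*(h + 1)*(h^3 + h^2 - 9*h - 9) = (h - 3)*(h - 1)*(h + 1)*(h^2 + 4*h + 3) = (h - 3)*(h - 1)*(h + 1)^2*(h + 3)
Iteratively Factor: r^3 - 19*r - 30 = (r - 5)*(r^2 + 5*r + 6) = (r - 5)*(r + 2)*(r + 3)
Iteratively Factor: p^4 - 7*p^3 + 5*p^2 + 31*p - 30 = (p - 3)*(p^3 - 4*p^2 - 7*p + 10) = (p - 5)*(p - 3)*(p^2 + p - 2) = (p - 5)*(p - 3)*(p - 1)*(p + 2)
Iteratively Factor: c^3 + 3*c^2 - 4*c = (c - 1)*(c^2 + 4*c) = c*(c - 1)*(c + 4)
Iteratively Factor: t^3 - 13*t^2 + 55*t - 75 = (t - 3)*(t^2 - 10*t + 25) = (t - 5)*(t - 3)*(t - 5)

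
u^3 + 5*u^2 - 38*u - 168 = (u - 6)*(u + 4)*(u + 7)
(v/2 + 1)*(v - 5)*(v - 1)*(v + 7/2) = v^4/2 - v^3/4 - 21*v^2/2 - 29*v/4 + 35/2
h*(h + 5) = h^2 + 5*h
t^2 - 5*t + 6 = (t - 3)*(t - 2)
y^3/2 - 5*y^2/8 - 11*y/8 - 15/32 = (y/2 + 1/4)*(y - 5/2)*(y + 3/4)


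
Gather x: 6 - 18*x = 6 - 18*x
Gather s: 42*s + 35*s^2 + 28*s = 35*s^2 + 70*s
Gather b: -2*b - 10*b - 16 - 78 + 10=-12*b - 84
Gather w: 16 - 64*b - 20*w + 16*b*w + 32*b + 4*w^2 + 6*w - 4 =-32*b + 4*w^2 + w*(16*b - 14) + 12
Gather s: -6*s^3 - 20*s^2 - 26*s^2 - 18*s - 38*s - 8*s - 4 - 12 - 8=-6*s^3 - 46*s^2 - 64*s - 24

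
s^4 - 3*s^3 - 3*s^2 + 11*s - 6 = (s - 3)*(s - 1)^2*(s + 2)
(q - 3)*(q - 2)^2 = q^3 - 7*q^2 + 16*q - 12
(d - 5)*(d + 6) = d^2 + d - 30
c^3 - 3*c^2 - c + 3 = (c - 3)*(c - 1)*(c + 1)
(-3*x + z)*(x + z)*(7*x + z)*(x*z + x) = -21*x^4*z - 21*x^4 - 17*x^3*z^2 - 17*x^3*z + 5*x^2*z^3 + 5*x^2*z^2 + x*z^4 + x*z^3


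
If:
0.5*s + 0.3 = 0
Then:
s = -0.60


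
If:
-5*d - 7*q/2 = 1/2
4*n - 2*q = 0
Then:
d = -7*q/10 - 1/10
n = q/2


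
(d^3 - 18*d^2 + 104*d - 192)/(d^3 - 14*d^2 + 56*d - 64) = (d - 6)/(d - 2)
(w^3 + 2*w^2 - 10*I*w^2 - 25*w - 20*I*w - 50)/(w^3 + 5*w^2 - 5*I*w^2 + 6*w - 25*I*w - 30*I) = (w - 5*I)/(w + 3)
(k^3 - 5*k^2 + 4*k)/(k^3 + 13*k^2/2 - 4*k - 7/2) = 2*k*(k - 4)/(2*k^2 + 15*k + 7)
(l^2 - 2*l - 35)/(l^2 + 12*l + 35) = (l - 7)/(l + 7)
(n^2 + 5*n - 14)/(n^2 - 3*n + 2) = (n + 7)/(n - 1)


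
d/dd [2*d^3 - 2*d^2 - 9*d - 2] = 6*d^2 - 4*d - 9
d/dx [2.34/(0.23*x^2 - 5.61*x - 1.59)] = (13.1274 - 1.0764*x)/(-0.23*x^2 + 5.61*x + 1.59)^2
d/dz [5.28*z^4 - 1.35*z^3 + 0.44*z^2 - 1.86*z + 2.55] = 21.12*z^3 - 4.05*z^2 + 0.88*z - 1.86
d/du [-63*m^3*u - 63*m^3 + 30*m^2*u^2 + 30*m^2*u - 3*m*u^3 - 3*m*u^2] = 3*m*(-21*m^2 + 20*m*u + 10*m - 3*u^2 - 2*u)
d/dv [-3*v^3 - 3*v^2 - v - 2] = -9*v^2 - 6*v - 1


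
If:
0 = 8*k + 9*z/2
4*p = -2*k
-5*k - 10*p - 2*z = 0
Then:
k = 0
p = 0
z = 0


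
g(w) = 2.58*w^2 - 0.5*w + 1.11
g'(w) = 5.16*w - 0.5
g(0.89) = 2.71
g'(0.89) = 4.09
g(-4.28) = 50.51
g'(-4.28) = -22.58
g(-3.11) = 27.62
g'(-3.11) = -16.55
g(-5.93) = 94.80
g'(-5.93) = -31.10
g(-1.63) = 8.78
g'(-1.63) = -8.91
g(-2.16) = 14.23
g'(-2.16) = -11.65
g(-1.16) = 5.16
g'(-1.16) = -6.49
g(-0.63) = 2.45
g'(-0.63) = -3.75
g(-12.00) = 378.63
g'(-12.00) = -62.42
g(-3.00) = 25.83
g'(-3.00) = -15.98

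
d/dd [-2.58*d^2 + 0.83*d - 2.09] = 0.83 - 5.16*d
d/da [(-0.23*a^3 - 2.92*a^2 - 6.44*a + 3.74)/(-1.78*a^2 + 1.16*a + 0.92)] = (0.4094*a^4 - 0.5336*a^3 - 15.4852*a^2 + 7.9416*a - 10.2632)/(3.1684*a^4 - 4.1296*a^3 - 1.9296*a^2 + 2.1344*a + 0.8464)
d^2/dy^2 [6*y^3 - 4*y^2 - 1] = 36*y - 8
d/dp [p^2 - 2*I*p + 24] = 2*p - 2*I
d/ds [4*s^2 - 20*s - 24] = 8*s - 20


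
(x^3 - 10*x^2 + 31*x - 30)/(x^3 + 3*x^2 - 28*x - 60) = (x^2 - 5*x + 6)/(x^2 + 8*x + 12)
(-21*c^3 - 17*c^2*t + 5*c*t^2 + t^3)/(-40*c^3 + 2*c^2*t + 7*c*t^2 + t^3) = (-21*c^3 - 17*c^2*t + 5*c*t^2 + t^3)/(-40*c^3 + 2*c^2*t + 7*c*t^2 + t^3)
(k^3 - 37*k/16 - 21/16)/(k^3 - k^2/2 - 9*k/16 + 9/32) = 2*(4*k^2 - 3*k - 7)/(8*k^2 - 10*k + 3)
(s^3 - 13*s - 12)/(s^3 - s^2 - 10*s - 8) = (s + 3)/(s + 2)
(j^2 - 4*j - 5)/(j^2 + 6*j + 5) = (j - 5)/(j + 5)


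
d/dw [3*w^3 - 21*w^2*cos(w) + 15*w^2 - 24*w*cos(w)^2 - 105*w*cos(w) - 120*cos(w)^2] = 21*w^2*sin(w) + 9*w^2 + 105*w*sin(w) + 24*w*sin(2*w) - 42*w*cos(w) + 30*w + 120*sin(2*w) - 24*cos(w)^2 - 105*cos(w)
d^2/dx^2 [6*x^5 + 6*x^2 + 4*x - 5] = 120*x^3 + 12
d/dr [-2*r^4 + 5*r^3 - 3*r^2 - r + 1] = -8*r^3 + 15*r^2 - 6*r - 1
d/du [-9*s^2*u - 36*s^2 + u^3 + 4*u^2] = -9*s^2 + 3*u^2 + 8*u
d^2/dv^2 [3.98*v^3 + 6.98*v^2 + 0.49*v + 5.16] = 23.88*v + 13.96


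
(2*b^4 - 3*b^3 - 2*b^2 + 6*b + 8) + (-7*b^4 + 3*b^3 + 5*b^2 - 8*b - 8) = -5*b^4 + 3*b^2 - 2*b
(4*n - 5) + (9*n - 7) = 13*n - 12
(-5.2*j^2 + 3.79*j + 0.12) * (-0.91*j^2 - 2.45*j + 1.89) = 4.732*j^4 + 9.2911*j^3 - 19.2227*j^2 + 6.8691*j + 0.2268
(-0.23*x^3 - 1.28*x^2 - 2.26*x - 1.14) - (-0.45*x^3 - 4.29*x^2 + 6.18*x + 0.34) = 0.22*x^3 + 3.01*x^2 - 8.44*x - 1.48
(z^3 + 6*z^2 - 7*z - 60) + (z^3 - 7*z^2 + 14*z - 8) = 2*z^3 - z^2 + 7*z - 68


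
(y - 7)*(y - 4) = y^2 - 11*y + 28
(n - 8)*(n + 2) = n^2 - 6*n - 16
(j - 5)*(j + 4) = j^2 - j - 20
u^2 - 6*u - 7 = (u - 7)*(u + 1)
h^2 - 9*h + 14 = (h - 7)*(h - 2)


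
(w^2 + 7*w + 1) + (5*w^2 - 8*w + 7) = 6*w^2 - w + 8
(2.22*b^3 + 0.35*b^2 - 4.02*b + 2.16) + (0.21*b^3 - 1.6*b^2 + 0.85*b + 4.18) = 2.43*b^3 - 1.25*b^2 - 3.17*b + 6.34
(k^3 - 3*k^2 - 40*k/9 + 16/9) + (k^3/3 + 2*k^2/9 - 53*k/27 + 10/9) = 4*k^3/3 - 25*k^2/9 - 173*k/27 + 26/9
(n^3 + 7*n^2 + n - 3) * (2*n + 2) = 2*n^4 + 16*n^3 + 16*n^2 - 4*n - 6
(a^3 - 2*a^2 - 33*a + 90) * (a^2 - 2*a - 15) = a^5 - 4*a^4 - 44*a^3 + 186*a^2 + 315*a - 1350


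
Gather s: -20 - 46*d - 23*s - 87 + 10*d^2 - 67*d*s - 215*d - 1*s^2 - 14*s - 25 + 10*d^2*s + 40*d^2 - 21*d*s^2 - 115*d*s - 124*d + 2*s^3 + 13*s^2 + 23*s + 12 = 50*d^2 - 385*d + 2*s^3 + s^2*(12 - 21*d) + s*(10*d^2 - 182*d - 14) - 120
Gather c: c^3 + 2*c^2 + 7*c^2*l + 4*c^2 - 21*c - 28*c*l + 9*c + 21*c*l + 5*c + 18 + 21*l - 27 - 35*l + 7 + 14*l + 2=c^3 + c^2*(7*l + 6) + c*(-7*l - 7)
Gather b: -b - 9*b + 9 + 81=90 - 10*b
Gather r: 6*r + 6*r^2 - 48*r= 6*r^2 - 42*r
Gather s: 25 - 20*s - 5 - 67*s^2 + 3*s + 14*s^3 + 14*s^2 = 14*s^3 - 53*s^2 - 17*s + 20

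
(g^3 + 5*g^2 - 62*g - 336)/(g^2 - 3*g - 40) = (g^2 + 13*g + 42)/(g + 5)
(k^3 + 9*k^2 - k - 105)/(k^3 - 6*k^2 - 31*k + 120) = (k + 7)/(k - 8)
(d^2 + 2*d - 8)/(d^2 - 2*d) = (d + 4)/d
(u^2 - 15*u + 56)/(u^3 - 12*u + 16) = (u^2 - 15*u + 56)/(u^3 - 12*u + 16)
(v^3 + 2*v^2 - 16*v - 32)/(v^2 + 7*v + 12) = (v^2 - 2*v - 8)/(v + 3)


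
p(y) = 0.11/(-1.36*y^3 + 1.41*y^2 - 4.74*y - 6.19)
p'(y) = 0.11*(4.08*y^2 - 2.82*y + 4.74)/(-1.36*y^3 + 1.41*y^2 - 4.74*y - 6.19)^2 = (0.4488*y^2 - 0.3102*y + 0.5214)/(1.36*y^3 - 1.41*y^2 + 4.74*y + 6.19)^2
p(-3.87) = 0.00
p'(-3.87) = 0.00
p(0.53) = -0.01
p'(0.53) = 0.01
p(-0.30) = -0.02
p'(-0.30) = 0.03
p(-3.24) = 0.00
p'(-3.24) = 0.00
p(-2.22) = 0.00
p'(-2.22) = 0.00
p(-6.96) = 0.00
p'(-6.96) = 0.00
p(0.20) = -0.02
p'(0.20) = 0.01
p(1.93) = -0.01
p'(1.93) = 0.00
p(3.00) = -0.00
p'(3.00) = 0.00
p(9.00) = -0.00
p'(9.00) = 0.00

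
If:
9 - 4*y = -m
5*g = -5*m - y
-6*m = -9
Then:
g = -81/40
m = 3/2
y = 21/8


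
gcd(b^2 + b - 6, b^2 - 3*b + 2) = b - 2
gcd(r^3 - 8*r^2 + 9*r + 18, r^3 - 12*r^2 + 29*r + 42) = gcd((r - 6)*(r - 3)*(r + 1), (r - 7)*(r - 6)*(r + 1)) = r^2 - 5*r - 6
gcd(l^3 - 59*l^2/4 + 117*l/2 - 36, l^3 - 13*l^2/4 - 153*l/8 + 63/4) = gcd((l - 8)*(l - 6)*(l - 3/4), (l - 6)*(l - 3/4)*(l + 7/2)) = l^2 - 27*l/4 + 9/2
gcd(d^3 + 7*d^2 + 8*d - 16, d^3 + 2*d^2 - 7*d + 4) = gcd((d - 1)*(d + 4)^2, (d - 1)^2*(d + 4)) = d^2 + 3*d - 4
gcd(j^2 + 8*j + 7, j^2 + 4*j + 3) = j + 1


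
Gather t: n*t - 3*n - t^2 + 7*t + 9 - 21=-3*n - t^2 + t*(n + 7) - 12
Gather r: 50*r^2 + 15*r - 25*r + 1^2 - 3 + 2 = 50*r^2 - 10*r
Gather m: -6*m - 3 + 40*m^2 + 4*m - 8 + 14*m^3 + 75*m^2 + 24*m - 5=14*m^3 + 115*m^2 + 22*m - 16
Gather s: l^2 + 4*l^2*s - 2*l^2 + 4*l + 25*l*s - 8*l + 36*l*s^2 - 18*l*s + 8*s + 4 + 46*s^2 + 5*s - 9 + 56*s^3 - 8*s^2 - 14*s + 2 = -l^2 - 4*l + 56*s^3 + s^2*(36*l + 38) + s*(4*l^2 + 7*l - 1) - 3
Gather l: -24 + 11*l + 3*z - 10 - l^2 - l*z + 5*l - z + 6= -l^2 + l*(16 - z) + 2*z - 28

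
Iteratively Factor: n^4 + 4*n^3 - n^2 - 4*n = (n - 1)*(n^3 + 5*n^2 + 4*n) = (n - 1)*(n + 4)*(n^2 + n) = (n - 1)*(n + 1)*(n + 4)*(n)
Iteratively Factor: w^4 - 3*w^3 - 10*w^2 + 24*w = (w)*(w^3 - 3*w^2 - 10*w + 24) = w*(w - 2)*(w^2 - w - 12) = w*(w - 4)*(w - 2)*(w + 3)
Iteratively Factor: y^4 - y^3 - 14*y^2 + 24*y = (y + 4)*(y^3 - 5*y^2 + 6*y) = (y - 3)*(y + 4)*(y^2 - 2*y) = (y - 3)*(y - 2)*(y + 4)*(y)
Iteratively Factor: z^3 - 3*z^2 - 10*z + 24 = (z - 2)*(z^2 - z - 12) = (z - 4)*(z - 2)*(z + 3)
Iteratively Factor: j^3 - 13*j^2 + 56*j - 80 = (j - 4)*(j^2 - 9*j + 20) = (j - 4)^2*(j - 5)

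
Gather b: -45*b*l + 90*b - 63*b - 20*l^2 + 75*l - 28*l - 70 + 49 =b*(27 - 45*l) - 20*l^2 + 47*l - 21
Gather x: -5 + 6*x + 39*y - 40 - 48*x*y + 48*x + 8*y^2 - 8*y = x*(54 - 48*y) + 8*y^2 + 31*y - 45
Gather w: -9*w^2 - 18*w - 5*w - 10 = -9*w^2 - 23*w - 10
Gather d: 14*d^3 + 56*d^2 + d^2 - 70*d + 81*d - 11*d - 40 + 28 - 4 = 14*d^3 + 57*d^2 - 16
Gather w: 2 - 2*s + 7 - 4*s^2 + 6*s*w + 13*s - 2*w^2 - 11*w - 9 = -4*s^2 + 11*s - 2*w^2 + w*(6*s - 11)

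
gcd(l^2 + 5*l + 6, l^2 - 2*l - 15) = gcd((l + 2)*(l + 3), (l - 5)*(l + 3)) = l + 3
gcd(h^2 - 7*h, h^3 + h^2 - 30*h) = h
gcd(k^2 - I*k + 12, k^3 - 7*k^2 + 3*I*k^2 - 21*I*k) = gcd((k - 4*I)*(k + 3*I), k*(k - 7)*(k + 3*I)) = k + 3*I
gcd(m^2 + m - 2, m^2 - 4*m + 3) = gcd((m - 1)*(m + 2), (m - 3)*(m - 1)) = m - 1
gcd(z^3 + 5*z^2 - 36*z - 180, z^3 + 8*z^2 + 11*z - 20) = z + 5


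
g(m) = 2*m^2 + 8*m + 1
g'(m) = 4*m + 8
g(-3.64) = -1.62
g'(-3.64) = -6.56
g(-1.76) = -6.88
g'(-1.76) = 0.96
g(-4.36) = 4.14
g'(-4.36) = -9.44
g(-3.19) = -4.17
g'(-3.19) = -4.76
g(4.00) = 65.00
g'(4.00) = 24.00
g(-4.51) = 5.60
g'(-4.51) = -10.04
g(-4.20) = 2.68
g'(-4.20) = -8.80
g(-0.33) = -1.42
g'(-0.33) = 6.68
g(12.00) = 385.00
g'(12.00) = 56.00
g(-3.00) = -5.00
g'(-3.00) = -4.00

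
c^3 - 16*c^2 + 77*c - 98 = (c - 7)^2*(c - 2)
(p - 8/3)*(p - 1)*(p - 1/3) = p^3 - 4*p^2 + 35*p/9 - 8/9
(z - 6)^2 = z^2 - 12*z + 36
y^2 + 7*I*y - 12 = (y + 3*I)*(y + 4*I)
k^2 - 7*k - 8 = (k - 8)*(k + 1)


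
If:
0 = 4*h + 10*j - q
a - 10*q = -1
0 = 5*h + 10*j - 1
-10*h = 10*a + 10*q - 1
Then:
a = -9/10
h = 99/100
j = -79/200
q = 1/100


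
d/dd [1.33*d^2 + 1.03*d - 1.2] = 2.66*d + 1.03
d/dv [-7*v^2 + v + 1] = 1 - 14*v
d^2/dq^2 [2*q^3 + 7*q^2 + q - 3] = 12*q + 14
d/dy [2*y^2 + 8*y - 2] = 4*y + 8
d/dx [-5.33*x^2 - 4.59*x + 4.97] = -10.66*x - 4.59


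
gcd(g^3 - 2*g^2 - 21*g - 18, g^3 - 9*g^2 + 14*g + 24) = g^2 - 5*g - 6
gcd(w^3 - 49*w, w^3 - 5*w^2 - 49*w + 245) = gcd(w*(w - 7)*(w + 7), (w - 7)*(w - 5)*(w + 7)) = w^2 - 49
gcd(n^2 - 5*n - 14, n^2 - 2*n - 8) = n + 2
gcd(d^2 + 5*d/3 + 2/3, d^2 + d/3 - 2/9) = d + 2/3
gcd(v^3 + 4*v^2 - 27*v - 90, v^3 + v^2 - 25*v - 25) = v - 5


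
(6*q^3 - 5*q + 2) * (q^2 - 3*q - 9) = 6*q^5 - 18*q^4 - 59*q^3 + 17*q^2 + 39*q - 18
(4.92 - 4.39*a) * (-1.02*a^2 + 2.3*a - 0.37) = 4.4778*a^3 - 15.1154*a^2 + 12.9403*a - 1.8204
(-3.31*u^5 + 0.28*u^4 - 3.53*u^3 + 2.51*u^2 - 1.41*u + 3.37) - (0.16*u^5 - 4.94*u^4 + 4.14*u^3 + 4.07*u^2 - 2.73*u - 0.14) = -3.47*u^5 + 5.22*u^4 - 7.67*u^3 - 1.56*u^2 + 1.32*u + 3.51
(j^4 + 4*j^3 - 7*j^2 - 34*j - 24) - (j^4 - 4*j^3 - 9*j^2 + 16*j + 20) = 8*j^3 + 2*j^2 - 50*j - 44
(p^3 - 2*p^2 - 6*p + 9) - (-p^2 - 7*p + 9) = p^3 - p^2 + p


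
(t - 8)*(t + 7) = t^2 - t - 56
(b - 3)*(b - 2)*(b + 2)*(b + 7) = b^4 + 4*b^3 - 25*b^2 - 16*b + 84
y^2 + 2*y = y*(y + 2)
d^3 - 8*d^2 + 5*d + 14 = (d - 7)*(d - 2)*(d + 1)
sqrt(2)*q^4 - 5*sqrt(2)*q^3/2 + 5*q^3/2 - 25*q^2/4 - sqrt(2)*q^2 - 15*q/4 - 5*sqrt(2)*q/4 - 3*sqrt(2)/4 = (q - 3)*(q + 1/2)*(q + sqrt(2))*(sqrt(2)*q + 1/2)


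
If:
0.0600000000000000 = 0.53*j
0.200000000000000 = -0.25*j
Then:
No Solution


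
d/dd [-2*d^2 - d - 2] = -4*d - 1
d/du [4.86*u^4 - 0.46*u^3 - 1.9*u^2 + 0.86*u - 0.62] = 19.44*u^3 - 1.38*u^2 - 3.8*u + 0.86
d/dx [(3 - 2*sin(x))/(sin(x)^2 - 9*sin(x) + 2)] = (-6*sin(x) - cos(2*x) + 24)*cos(x)/(sin(x)^2 - 9*sin(x) + 2)^2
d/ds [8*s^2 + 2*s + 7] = 16*s + 2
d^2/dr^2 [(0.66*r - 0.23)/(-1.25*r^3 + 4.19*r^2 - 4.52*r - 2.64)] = (-6.1875*r^5 + 25.053*r^4 - 34.990052*r^3 + 58.160418*r^2 - 74.49348*r + 30.237616)/(1.953125*r^9 - 19.640625*r^8 + 87.022875*r^7 - 203.226059*r^6 + 231.712716*r^5 - 28.269816*r^4 - 181.509184*r^3 + 74.2008959999999*r^2 + 94.507776*r + 18.399744)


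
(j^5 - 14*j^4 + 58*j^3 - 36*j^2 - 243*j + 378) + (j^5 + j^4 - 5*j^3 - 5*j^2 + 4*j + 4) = 2*j^5 - 13*j^4 + 53*j^3 - 41*j^2 - 239*j + 382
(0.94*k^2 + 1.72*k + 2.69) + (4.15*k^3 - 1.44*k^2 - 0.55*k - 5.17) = 4.15*k^3 - 0.5*k^2 + 1.17*k - 2.48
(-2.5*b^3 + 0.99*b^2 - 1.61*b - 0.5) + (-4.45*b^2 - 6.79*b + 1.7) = -2.5*b^3 - 3.46*b^2 - 8.4*b + 1.2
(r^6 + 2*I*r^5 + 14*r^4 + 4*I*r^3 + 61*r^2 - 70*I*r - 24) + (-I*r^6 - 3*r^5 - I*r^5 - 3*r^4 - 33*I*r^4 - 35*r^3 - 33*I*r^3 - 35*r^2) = r^6 - I*r^6 - 3*r^5 + I*r^5 + 11*r^4 - 33*I*r^4 - 35*r^3 - 29*I*r^3 + 26*r^2 - 70*I*r - 24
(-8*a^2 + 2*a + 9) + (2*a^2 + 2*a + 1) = -6*a^2 + 4*a + 10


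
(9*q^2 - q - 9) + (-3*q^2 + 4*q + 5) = 6*q^2 + 3*q - 4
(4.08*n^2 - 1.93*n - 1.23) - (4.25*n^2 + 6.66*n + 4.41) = -0.17*n^2 - 8.59*n - 5.64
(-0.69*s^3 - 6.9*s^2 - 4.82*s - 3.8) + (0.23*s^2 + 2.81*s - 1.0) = -0.69*s^3 - 6.67*s^2 - 2.01*s - 4.8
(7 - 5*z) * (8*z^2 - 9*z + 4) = -40*z^3 + 101*z^2 - 83*z + 28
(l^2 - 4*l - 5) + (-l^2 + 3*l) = -l - 5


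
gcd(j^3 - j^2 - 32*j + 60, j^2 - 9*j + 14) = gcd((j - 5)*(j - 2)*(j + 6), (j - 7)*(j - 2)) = j - 2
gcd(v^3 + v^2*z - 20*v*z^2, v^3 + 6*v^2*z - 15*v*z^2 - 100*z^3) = -v^2 - v*z + 20*z^2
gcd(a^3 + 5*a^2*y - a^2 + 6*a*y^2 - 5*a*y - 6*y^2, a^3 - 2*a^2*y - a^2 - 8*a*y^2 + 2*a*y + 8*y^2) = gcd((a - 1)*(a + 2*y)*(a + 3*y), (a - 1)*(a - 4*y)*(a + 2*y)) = a^2 + 2*a*y - a - 2*y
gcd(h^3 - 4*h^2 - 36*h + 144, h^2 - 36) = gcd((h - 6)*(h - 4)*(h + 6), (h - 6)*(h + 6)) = h^2 - 36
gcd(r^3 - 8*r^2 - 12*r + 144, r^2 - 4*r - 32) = r + 4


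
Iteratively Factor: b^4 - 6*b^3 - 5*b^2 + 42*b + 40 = (b + 2)*(b^3 - 8*b^2 + 11*b + 20) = (b - 5)*(b + 2)*(b^2 - 3*b - 4) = (b - 5)*(b - 4)*(b + 2)*(b + 1)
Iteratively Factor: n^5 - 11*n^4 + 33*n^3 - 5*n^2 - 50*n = (n - 5)*(n^4 - 6*n^3 + 3*n^2 + 10*n) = (n - 5)*(n - 2)*(n^3 - 4*n^2 - 5*n) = (n - 5)*(n - 2)*(n + 1)*(n^2 - 5*n) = n*(n - 5)*(n - 2)*(n + 1)*(n - 5)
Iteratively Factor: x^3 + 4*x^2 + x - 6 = (x + 2)*(x^2 + 2*x - 3) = (x + 2)*(x + 3)*(x - 1)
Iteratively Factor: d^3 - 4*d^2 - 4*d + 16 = (d - 2)*(d^2 - 2*d - 8) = (d - 4)*(d - 2)*(d + 2)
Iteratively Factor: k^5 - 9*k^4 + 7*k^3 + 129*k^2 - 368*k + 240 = (k - 1)*(k^4 - 8*k^3 - k^2 + 128*k - 240) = (k - 3)*(k - 1)*(k^3 - 5*k^2 - 16*k + 80) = (k - 3)*(k - 1)*(k + 4)*(k^2 - 9*k + 20) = (k - 5)*(k - 3)*(k - 1)*(k + 4)*(k - 4)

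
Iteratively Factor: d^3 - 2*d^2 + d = (d - 1)*(d^2 - d) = (d - 1)^2*(d)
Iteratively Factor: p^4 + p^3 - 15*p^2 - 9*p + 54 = (p + 3)*(p^3 - 2*p^2 - 9*p + 18) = (p + 3)^2*(p^2 - 5*p + 6) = (p - 2)*(p + 3)^2*(p - 3)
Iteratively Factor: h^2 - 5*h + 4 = (h - 4)*(h - 1)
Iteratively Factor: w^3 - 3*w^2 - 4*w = (w - 4)*(w^2 + w) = w*(w - 4)*(w + 1)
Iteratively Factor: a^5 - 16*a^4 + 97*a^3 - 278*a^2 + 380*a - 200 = (a - 2)*(a^4 - 14*a^3 + 69*a^2 - 140*a + 100) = (a - 2)^2*(a^3 - 12*a^2 + 45*a - 50) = (a - 5)*(a - 2)^2*(a^2 - 7*a + 10) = (a - 5)^2*(a - 2)^2*(a - 2)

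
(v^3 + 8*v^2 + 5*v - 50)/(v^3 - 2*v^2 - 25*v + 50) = (v + 5)/(v - 5)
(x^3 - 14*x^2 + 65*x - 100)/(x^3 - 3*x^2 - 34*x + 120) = (x - 5)/(x + 6)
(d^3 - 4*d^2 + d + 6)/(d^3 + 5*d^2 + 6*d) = (d^3 - 4*d^2 + d + 6)/(d*(d^2 + 5*d + 6))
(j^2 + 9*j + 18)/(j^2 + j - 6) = (j + 6)/(j - 2)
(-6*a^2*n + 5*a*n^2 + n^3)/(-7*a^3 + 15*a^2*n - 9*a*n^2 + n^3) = n*(6*a + n)/(7*a^2 - 8*a*n + n^2)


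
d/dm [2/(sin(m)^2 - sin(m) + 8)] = 2*(1 - 2*sin(m))*cos(m)/(sin(m)^2 - sin(m) + 8)^2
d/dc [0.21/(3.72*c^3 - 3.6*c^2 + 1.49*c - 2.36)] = (-2.3436*c^2 + 1.512*c - 0.3129)/(3.72*c^3 - 3.6*c^2 + 1.49*c - 2.36)^2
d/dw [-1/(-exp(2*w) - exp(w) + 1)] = (-2*exp(w) - 1)*exp(w)/(exp(2*w) + exp(w) - 1)^2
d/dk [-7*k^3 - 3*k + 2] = -21*k^2 - 3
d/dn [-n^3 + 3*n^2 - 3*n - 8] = -3*n^2 + 6*n - 3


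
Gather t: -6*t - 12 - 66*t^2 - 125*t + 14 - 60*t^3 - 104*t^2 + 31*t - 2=-60*t^3 - 170*t^2 - 100*t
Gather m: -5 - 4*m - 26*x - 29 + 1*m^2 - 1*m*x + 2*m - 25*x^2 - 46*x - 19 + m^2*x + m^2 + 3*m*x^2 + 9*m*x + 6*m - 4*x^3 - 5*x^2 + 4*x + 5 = m^2*(x + 2) + m*(3*x^2 + 8*x + 4) - 4*x^3 - 30*x^2 - 68*x - 48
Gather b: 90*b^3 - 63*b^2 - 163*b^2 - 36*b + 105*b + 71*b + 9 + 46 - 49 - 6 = 90*b^3 - 226*b^2 + 140*b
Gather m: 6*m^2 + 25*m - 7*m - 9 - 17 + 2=6*m^2 + 18*m - 24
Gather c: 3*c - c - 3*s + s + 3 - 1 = 2*c - 2*s + 2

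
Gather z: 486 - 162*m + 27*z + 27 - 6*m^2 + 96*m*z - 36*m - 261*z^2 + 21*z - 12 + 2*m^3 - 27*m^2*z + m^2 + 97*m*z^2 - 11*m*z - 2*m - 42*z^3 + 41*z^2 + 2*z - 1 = 2*m^3 - 5*m^2 - 200*m - 42*z^3 + z^2*(97*m - 220) + z*(-27*m^2 + 85*m + 50) + 500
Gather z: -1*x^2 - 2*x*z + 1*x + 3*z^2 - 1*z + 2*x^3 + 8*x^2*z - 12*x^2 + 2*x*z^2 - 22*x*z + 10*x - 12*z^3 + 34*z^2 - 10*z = 2*x^3 - 13*x^2 + 11*x - 12*z^3 + z^2*(2*x + 37) + z*(8*x^2 - 24*x - 11)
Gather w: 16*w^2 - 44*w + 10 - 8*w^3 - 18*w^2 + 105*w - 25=-8*w^3 - 2*w^2 + 61*w - 15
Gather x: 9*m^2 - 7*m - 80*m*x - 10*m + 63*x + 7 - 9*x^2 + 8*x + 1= 9*m^2 - 17*m - 9*x^2 + x*(71 - 80*m) + 8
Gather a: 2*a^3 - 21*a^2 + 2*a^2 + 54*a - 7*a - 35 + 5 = 2*a^3 - 19*a^2 + 47*a - 30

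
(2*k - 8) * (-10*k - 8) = -20*k^2 + 64*k + 64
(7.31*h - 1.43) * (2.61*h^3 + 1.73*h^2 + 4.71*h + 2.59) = 19.0791*h^4 + 8.914*h^3 + 31.9562*h^2 + 12.1976*h - 3.7037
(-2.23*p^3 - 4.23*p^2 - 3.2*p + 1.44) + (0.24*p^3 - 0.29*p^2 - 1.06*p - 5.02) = -1.99*p^3 - 4.52*p^2 - 4.26*p - 3.58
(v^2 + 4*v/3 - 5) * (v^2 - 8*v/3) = v^4 - 4*v^3/3 - 77*v^2/9 + 40*v/3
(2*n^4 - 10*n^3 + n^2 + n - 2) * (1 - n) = -2*n^5 + 12*n^4 - 11*n^3 + 3*n - 2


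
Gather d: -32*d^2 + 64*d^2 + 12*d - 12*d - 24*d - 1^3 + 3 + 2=32*d^2 - 24*d + 4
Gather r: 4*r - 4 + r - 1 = 5*r - 5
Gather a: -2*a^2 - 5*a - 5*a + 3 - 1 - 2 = -2*a^2 - 10*a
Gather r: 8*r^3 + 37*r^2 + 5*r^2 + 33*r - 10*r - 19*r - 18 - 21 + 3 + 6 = 8*r^3 + 42*r^2 + 4*r - 30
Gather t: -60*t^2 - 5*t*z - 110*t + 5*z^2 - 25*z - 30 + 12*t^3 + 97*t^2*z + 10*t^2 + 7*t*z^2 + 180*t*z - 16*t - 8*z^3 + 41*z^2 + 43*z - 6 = 12*t^3 + t^2*(97*z - 50) + t*(7*z^2 + 175*z - 126) - 8*z^3 + 46*z^2 + 18*z - 36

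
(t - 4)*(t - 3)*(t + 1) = t^3 - 6*t^2 + 5*t + 12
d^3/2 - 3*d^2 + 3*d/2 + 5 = (d/2 + 1/2)*(d - 5)*(d - 2)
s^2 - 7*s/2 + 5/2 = (s - 5/2)*(s - 1)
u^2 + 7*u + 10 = (u + 2)*(u + 5)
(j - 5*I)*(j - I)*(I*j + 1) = I*j^3 + 7*j^2 - 11*I*j - 5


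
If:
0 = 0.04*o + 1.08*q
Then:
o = -27.0*q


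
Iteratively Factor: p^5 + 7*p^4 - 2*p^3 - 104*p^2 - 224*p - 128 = (p + 2)*(p^4 + 5*p^3 - 12*p^2 - 80*p - 64) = (p + 2)*(p + 4)*(p^3 + p^2 - 16*p - 16) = (p - 4)*(p + 2)*(p + 4)*(p^2 + 5*p + 4) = (p - 4)*(p + 1)*(p + 2)*(p + 4)*(p + 4)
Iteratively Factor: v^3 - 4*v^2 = (v)*(v^2 - 4*v) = v*(v - 4)*(v)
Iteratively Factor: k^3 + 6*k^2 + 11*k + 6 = (k + 1)*(k^2 + 5*k + 6) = (k + 1)*(k + 2)*(k + 3)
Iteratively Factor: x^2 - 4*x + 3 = (x - 3)*(x - 1)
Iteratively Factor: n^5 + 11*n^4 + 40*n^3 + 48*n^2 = (n + 4)*(n^4 + 7*n^3 + 12*n^2) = (n + 4)^2*(n^3 + 3*n^2) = (n + 3)*(n + 4)^2*(n^2) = n*(n + 3)*(n + 4)^2*(n)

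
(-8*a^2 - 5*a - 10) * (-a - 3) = 8*a^3 + 29*a^2 + 25*a + 30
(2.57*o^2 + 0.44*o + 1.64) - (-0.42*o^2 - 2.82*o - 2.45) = 2.99*o^2 + 3.26*o + 4.09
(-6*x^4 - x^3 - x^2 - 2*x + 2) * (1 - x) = 6*x^5 - 5*x^4 + x^2 - 4*x + 2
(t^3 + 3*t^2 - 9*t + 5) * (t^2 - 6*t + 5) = t^5 - 3*t^4 - 22*t^3 + 74*t^2 - 75*t + 25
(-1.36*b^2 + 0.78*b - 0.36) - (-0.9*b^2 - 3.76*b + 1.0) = -0.46*b^2 + 4.54*b - 1.36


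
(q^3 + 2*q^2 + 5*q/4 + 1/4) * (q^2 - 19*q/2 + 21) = q^5 - 15*q^4/2 + 13*q^3/4 + 243*q^2/8 + 191*q/8 + 21/4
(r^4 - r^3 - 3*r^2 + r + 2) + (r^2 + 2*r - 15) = r^4 - r^3 - 2*r^2 + 3*r - 13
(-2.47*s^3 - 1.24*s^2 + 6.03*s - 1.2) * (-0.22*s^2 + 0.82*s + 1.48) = 0.5434*s^5 - 1.7526*s^4 - 5.999*s^3 + 3.3734*s^2 + 7.9404*s - 1.776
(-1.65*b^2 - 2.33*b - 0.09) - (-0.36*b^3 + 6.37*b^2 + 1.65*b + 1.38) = 0.36*b^3 - 8.02*b^2 - 3.98*b - 1.47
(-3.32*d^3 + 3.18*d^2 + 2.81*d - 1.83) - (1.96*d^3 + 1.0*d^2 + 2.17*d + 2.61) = -5.28*d^3 + 2.18*d^2 + 0.64*d - 4.44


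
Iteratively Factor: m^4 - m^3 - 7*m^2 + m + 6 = (m + 2)*(m^3 - 3*m^2 - m + 3) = (m - 1)*(m + 2)*(m^2 - 2*m - 3) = (m - 1)*(m + 1)*(m + 2)*(m - 3)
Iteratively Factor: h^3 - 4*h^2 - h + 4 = (h + 1)*(h^2 - 5*h + 4) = (h - 1)*(h + 1)*(h - 4)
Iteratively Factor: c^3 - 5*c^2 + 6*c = (c)*(c^2 - 5*c + 6) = c*(c - 3)*(c - 2)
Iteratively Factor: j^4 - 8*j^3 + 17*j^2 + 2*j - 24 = (j - 3)*(j^3 - 5*j^2 + 2*j + 8) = (j - 3)*(j + 1)*(j^2 - 6*j + 8) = (j - 4)*(j - 3)*(j + 1)*(j - 2)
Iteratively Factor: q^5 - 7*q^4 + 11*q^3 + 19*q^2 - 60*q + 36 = (q + 2)*(q^4 - 9*q^3 + 29*q^2 - 39*q + 18) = (q - 3)*(q + 2)*(q^3 - 6*q^2 + 11*q - 6) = (q - 3)*(q - 2)*(q + 2)*(q^2 - 4*q + 3) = (q - 3)*(q - 2)*(q - 1)*(q + 2)*(q - 3)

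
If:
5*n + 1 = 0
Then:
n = -1/5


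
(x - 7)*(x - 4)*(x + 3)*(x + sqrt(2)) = x^4 - 8*x^3 + sqrt(2)*x^3 - 8*sqrt(2)*x^2 - 5*x^2 - 5*sqrt(2)*x + 84*x + 84*sqrt(2)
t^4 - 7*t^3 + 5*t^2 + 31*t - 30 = (t - 5)*(t - 3)*(t - 1)*(t + 2)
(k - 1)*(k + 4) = k^2 + 3*k - 4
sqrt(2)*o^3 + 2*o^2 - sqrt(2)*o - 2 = (o - 1)*(o + sqrt(2))*(sqrt(2)*o + sqrt(2))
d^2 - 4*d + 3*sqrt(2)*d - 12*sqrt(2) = (d - 4)*(d + 3*sqrt(2))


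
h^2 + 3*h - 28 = (h - 4)*(h + 7)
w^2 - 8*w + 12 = (w - 6)*(w - 2)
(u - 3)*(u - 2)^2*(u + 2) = u^4 - 5*u^3 + 2*u^2 + 20*u - 24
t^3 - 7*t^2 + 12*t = t*(t - 4)*(t - 3)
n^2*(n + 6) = n^3 + 6*n^2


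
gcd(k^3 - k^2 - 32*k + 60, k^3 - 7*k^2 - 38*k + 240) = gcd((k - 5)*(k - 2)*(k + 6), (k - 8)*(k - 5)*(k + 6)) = k^2 + k - 30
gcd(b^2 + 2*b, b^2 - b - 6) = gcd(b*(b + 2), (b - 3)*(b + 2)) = b + 2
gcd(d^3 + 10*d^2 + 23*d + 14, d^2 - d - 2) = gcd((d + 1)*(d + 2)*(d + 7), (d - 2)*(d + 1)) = d + 1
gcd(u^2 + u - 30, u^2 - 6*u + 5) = u - 5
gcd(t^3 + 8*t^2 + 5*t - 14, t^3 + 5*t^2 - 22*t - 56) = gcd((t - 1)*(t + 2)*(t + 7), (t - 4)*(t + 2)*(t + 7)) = t^2 + 9*t + 14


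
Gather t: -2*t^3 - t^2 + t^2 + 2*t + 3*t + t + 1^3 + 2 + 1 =-2*t^3 + 6*t + 4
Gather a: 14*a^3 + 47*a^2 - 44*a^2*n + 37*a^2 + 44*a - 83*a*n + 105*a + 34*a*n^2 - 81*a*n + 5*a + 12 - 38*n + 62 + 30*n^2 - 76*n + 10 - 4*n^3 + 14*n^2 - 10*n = 14*a^3 + a^2*(84 - 44*n) + a*(34*n^2 - 164*n + 154) - 4*n^3 + 44*n^2 - 124*n + 84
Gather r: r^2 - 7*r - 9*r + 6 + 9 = r^2 - 16*r + 15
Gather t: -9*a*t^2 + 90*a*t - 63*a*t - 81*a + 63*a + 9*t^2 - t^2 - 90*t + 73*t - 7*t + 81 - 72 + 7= -18*a + t^2*(8 - 9*a) + t*(27*a - 24) + 16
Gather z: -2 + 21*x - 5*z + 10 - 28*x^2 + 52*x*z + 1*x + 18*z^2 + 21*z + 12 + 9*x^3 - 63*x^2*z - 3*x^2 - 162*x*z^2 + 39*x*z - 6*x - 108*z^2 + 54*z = 9*x^3 - 31*x^2 + 16*x + z^2*(-162*x - 90) + z*(-63*x^2 + 91*x + 70) + 20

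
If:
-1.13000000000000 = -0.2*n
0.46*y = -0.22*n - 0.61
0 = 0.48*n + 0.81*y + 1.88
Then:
No Solution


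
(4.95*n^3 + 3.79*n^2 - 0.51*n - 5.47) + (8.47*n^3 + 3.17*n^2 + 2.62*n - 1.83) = 13.42*n^3 + 6.96*n^2 + 2.11*n - 7.3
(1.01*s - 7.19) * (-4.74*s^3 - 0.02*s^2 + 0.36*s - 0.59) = -4.7874*s^4 + 34.0604*s^3 + 0.5074*s^2 - 3.1843*s + 4.2421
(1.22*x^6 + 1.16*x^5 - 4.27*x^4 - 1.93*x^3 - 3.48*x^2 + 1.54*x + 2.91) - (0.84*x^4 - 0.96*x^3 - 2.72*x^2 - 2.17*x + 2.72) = 1.22*x^6 + 1.16*x^5 - 5.11*x^4 - 0.97*x^3 - 0.76*x^2 + 3.71*x + 0.19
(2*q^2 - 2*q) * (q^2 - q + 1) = 2*q^4 - 4*q^3 + 4*q^2 - 2*q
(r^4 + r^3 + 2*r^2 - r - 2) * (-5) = -5*r^4 - 5*r^3 - 10*r^2 + 5*r + 10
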